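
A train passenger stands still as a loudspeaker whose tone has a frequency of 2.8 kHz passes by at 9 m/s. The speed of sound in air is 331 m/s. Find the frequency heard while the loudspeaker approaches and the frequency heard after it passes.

Approaching: f₁ = f · v/(v − v_s) = 2.8 × 331/322 ≈ 2.88 kHz.
Receding: f₂ = f · v/(v + v_s) = 2.8 × 331/340 ≈ 2.73 kHz.

2.88 kHz approaching; 2.73 kHz receding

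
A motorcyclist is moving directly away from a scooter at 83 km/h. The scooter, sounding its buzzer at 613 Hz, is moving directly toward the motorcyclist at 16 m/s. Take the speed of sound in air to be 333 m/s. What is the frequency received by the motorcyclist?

83 km/h = 23.06 m/s.
General Doppler shift: f' = f · (v − v_o)/(v − v_s).
f' = 613 × (333 − 23.06)/(333 − 16) = 613 × 309.94/317 ≈ 599 Hz.

599 Hz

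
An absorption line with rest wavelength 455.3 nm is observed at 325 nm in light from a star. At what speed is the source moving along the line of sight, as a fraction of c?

0.325c

λ'/λ₀ = 0.7138 < 1 (blueshift), so the source is approaching.
λ'/λ₀ = √((1 − β)/(1 + β)) for an approaching source ⇒ β = (1 − r²)/(1 + r²) with r = λ'/λ₀.
β = (1 − 0.5095)/(1 + 0.5095) ≈ 0.325.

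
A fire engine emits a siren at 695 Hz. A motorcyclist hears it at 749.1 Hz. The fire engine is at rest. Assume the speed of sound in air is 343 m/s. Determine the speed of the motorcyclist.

f' > f, so the motorcyclist is approaching.
f' = f · (v + v_o)/v ⇒ v_o = v · |f'/f − 1|.
v_o = 343 × |749.1/695 − 1| = 343 × 0.07784 ≈ 27 m/s.

27 m/s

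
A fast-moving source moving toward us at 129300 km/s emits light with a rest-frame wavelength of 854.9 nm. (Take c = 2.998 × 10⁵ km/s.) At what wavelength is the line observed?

538.9 nm

β = v/c = 129300/299800 = 0.4313.
Relativistic Doppler for wavelength: λ' = λ₀ · √((1 − β)/(1 + β)).
λ' = 854.9 × √(0.5687/1.4313) = 854.9 × 0.63035 ≈ 538.9 nm.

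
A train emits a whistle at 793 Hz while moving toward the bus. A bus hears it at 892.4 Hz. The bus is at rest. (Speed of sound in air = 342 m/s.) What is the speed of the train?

f' = f · v/(v − v_s) ⇒ v_s = v · |1 − f/f'|.
v_s = 342 × |1 − 793/892.4| = 342 × 0.1114 ≈ 38 m/s.

38 m/s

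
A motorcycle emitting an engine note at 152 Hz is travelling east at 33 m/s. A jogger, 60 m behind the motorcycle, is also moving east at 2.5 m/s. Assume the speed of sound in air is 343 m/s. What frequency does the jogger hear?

The jogger is behind, so the motorcycle is moving away from it while the jogger is moving toward the motorcycle.
General Doppler shift: f' = f · (v + v_o)/(v + v_s).
f' = 152 × (343 + 2.5)/(343 + 33) = 152 × 345.5/376 ≈ 140 Hz.

140 Hz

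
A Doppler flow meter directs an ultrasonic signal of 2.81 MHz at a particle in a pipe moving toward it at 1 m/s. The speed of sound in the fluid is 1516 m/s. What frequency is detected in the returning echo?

2.814 MHz

The particle in a pipe first receives the wave as a moving observer: f₁ = f₀ · (v + u)/v = 2.81 × (1516 + 1)/1516 ≈ 2.812 MHz.
On reflection it acts as a source moving toward the stationary detector: f₂ = f₁ · v/(v − u) = 2.812 × 1516/1515 ≈ 2.814 MHz.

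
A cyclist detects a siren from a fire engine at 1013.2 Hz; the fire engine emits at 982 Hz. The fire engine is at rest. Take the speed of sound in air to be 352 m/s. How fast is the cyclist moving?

11.2 m/s

f' > f, so the cyclist is approaching.
f' = f · (v + v_o)/v ⇒ v_o = v · |f'/f − 1|.
v_o = 352 × |1013.2/982 − 1| = 352 × 0.03177 ≈ 11.2 m/s.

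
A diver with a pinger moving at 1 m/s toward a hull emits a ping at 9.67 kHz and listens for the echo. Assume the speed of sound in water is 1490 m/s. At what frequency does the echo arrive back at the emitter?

9.68 kHz

The hull receives the sound from a moving source: f₁ = f₀ · v/(v − v_e) = 9.67 × 1490/1489 ≈ 9.68 kHz.
On the return leg the diver with a pinger is a moving observer: f₂ = f₁ · (v + v_e)/v = 9.68 × 1491/1490 ≈ 9.68 kHz.
Equivalently f₂ = f₀ · (v + v_e)/(v − v_e).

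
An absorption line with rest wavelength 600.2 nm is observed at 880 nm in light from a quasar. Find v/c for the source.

λ'/λ₀ = 1.4662 > 1 (redshift), so the source is receding.
λ'/λ₀ = √((1 + β)/(1 − β)) for a receding source ⇒ β = (r² − 1)/(r² + 1) with r = λ'/λ₀.
β = (2.1497 − 1)/(2.1497 + 1) ≈ 0.365.

0.365c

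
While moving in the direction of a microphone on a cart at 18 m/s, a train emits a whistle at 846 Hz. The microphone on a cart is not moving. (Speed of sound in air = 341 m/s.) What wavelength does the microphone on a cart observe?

38.2 cm

With the source moving toward a stationary observer, f' = f · v/(v − v_s).
f' = 846 × 341/(341 − 18) ≈ 893 Hz.
λ' = v/f' = 341/893.146 ≈ 38.2 cm.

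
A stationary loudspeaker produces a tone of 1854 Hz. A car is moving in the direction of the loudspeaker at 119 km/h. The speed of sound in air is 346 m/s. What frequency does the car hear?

2031 Hz

119 km/h = 33.06 m/s.
Only the observer moves, toward the source, so f' = f · (v + v_o)/v.
f' = 1854 × (346 + 33.06)/346 = 1854 × 379.06/346 ≈ 2031 Hz.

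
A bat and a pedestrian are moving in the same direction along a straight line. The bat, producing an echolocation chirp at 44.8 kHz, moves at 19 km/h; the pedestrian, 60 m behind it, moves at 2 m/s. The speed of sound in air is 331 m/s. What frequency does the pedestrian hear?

19 km/h = 5.278 m/s.
The pedestrian is behind, so the bat is moving away from it while the pedestrian is moving toward the bat.
With source receding and observer approaching, f' = f · (v + v_o)/(v + v_s).
f' = 44.8 × (331 + 2)/(331 + 5.278) = 44.8 × 333/336.28 ≈ 44.4 kHz.

44.4 kHz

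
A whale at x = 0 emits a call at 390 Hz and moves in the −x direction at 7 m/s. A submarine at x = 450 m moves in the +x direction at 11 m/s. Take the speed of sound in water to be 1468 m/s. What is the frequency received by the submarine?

The observer lies on the +x side, so the source is heading away from the observer and the observer is heading away from the source.
Both move, so f' = f · (v − v_o)/(v + v_s).
f' = 390 × (1468 − 11)/(1468 + 7) = 390 × 1457/1475 ≈ 385 Hz.

385 Hz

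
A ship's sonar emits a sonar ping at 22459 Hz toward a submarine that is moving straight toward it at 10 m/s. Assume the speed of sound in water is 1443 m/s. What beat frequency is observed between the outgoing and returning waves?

The submarine first receives the wave as a moving observer: f₁ = f₀ · (v + u)/v = 22459 × (1443 + 10)/1443 ≈ 22615 Hz.
On reflection it acts as a source moving toward the stationary detector: f₂ = f₁ · v/(v − u) = 22615 × 1443/1433 ≈ 22772 Hz.
Equivalently f₂ = f₀ · (v + u)/(v − u).
Beat frequency: |f₂ − f₀| = 2u·f₀/(v − u) = 2 × 10 × 22459/1433 ≈ 313 Hz.

313 Hz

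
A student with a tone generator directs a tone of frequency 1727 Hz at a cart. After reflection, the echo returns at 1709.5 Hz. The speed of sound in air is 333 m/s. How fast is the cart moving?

1.70 m/s

Double Doppler shift off a moving reflector: f₂ = f₀ · (v + u)/(v − u) (u > 0 toward emitter).
Rearranging, u = v · (f₂ − f₀)/(f₂ + f₀) = 333 × -17.5/3436.5 ≈ -1.70 m/s.
So the cart is moving at 1.70 m/s away from the emitter.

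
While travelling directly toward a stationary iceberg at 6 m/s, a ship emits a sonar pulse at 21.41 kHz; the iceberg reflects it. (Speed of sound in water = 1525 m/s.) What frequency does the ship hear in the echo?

21.6 kHz

The iceberg receives the sound from a moving source: f₁ = f₀ · v/(v − v_e) = 21.41 × 1525/1519 ≈ 21.5 kHz.
On the return leg the ship is a moving observer: f₂ = f₁ · (v + v_e)/v = 21.5 × 1531/1525 ≈ 21.6 kHz.
Equivalently f₂ = f₀ · (v + v_e)/(v − v_e).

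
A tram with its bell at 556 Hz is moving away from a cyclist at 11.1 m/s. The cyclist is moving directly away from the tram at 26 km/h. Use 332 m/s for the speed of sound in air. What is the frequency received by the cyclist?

526 Hz

26 km/h = 7.222 m/s.
Both move, so f' = f · (v − v_o)/(v + v_s).
f' = 556 × (332 − 7.222)/(332 + 11.1) = 556 × 324.78/343.1 ≈ 526 Hz.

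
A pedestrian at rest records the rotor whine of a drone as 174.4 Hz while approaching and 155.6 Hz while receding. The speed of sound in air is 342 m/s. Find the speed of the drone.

19.5 m/s

f₁/f₂ = (v + v_s)/(v − v_s), so v_s = v · (f₁ − f₂)/(f₁ + f₂).
v_s = 342 × (174.4 − 155.6)/(174.4 + 155.6) = 342 × 18.8/330.0 ≈ 19.5 m/s.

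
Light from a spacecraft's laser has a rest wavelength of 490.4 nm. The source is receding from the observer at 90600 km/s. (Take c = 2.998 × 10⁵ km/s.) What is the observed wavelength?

β = v/c = 90600/299800 = 0.3022.
Relativistic Doppler for wavelength: λ' = λ₀ · √((1 + β)/(1 − β)).
λ' = 490.4 × √(1.3022/0.6978) = 490.4 × 1.36607 ≈ 669.9 nm.

669.9 nm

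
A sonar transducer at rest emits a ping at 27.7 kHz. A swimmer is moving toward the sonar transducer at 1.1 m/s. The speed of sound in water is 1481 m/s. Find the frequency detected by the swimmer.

Only the observer moves, toward the source, so f' = f · (v + v_o)/v.
f' = 27.7 × (1481 + 1.1)/1481 = 27.7 × 1482.1/1481 ≈ 27.7 kHz.

27.7 kHz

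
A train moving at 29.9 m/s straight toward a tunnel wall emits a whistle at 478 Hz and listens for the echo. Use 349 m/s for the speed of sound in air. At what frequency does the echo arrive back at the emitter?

568 Hz

The tunnel wall receives the sound from a moving source: f₁ = f₀ · v/(v − v_e) = 478 × 349/319.1 ≈ 523 Hz.
On the return leg the train is a moving observer: f₂ = f₁ · (v + v_e)/v = 523 × 378.9/349 ≈ 568 Hz.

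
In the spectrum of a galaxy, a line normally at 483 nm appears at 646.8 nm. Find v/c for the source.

λ'/λ₀ = 1.3391 > 1 (redshift), so the source is receding.
λ'/λ₀ = √((1 + β)/(1 − β)) for a receding source ⇒ β = (r² − 1)/(r² + 1) with r = λ'/λ₀.
β = (1.7933 − 1)/(1.7933 + 1) ≈ 0.284.

0.284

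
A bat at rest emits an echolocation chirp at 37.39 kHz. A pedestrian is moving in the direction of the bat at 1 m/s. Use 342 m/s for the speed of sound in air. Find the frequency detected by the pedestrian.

37.5 kHz

Only the observer moves, toward the source, so f' = f · (v + v_o)/v.
f' = 37.39 × (342 + 1)/342 = 37.39 × 343/342 ≈ 37.5 kHz.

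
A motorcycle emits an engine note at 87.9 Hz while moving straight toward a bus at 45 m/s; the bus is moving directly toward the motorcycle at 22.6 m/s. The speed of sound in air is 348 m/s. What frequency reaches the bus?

108 Hz

General Doppler shift: f' = f · (v + v_o)/(v − v_s).
f' = 87.9 × (348 + 22.6)/(348 − 45) = 87.9 × 370.6/303 ≈ 108 Hz.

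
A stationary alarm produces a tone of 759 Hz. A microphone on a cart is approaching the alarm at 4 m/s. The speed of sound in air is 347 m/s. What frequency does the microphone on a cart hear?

Moving observer, stationary source: f' = f · (v + v_o)/v.
f' = 759 × (347 + 4)/347 = 759 × 351/347 ≈ 768 Hz.

768 Hz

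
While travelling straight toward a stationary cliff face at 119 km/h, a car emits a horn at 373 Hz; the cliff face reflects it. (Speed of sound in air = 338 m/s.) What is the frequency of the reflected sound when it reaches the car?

454 Hz

119 km/h = 33.06 m/s.
The cliff face receives the sound from a moving source: f₁ = f₀ · v/(v − v_e) = 373 × 338/304.94 ≈ 413 Hz.
On the return leg the car is a moving observer: f₂ = f₁ · (v + v_e)/v = 413 × 371.06/338 ≈ 454 Hz.
Equivalently f₂ = f₀ · (v + v_e)/(v − v_e).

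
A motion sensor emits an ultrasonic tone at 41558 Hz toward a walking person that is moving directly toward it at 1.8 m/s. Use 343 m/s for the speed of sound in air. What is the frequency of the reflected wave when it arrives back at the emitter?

At the walking person (a moving observer), f₁ = f₀ · (v + u)/v = 41558 × 344.8/343 ≈ 41776 Hz.
On reflection it acts as a source moving toward the stationary detector: f₂ = f₁ · v/(v − u) = 41776 × 343/341.2 ≈ 41996 Hz.

41996 Hz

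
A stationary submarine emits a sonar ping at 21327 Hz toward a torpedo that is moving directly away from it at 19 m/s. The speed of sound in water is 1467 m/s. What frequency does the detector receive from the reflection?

20782 Hz

At the torpedo (a moving observer), f₁ = f₀ · (v − u)/v = 21327 × 1448/1467 ≈ 21051 Hz.
On reflection it acts as a source moving away from the stationary detector: f₂ = f₁ · v/(v + u) = 21051 × 1467/1486 ≈ 20782 Hz.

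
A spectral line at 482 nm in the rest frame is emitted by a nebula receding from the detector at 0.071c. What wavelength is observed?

517.5 nm

Relativistic Doppler for wavelength: λ' = λ₀ · √((1 + β)/(1 − β)).
λ' = 482 × √(1.0710/0.9290) = 482 × 1.07371 ≈ 517.5 nm.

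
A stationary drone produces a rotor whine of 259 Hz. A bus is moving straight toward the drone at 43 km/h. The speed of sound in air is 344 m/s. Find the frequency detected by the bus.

43 km/h = 11.94 m/s.
Moving observer, stationary source: f' = f · (v + v_o)/v.
f' = 259 × (344 + 11.94)/344 = 259 × 355.94/344 ≈ 268 Hz.

268 Hz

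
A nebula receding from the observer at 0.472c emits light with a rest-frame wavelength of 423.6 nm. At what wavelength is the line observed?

707.3 nm

Relativistic Doppler for wavelength: λ' = λ₀ · √((1 + β)/(1 − β)).
λ' = 423.6 × √(1.4720/0.5280) = 423.6 × 1.66969 ≈ 707.3 nm.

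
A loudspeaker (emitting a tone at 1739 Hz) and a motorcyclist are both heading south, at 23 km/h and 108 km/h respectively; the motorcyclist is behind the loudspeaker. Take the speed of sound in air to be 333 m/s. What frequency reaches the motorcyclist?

1860 Hz

23 km/h = 6.389 m/s; 108 km/h = 30 m/s.
The motorcyclist is behind, so the loudspeaker is moving away from it while the motorcyclist is moving toward the loudspeaker.
Both move, so f' = f · (v + v_o)/(v + v_s).
f' = 1739 × (333 + 30)/(333 + 6.389) = 1739 × 363/339.39 ≈ 1860 Hz.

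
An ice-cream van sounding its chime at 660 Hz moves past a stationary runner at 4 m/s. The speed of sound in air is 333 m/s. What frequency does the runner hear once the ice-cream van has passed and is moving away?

Receding: f₂ = f · v/(v + v_s) = 660 × 333/337 ≈ 652 Hz.

652 Hz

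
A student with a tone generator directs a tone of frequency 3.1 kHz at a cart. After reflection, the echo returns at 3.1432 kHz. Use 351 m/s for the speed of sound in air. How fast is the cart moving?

2.43 m/s

Double Doppler shift off a moving reflector: f₂ = f₀ · (v + u)/(v − u) (u > 0 toward emitter).
Rearranging, u = v · (f₂ − f₀)/(f₂ + f₀) = 351 × 0.0432/6.2432 ≈ 2.43 m/s.
So the cart is moving at 2.43 m/s toward the emitter.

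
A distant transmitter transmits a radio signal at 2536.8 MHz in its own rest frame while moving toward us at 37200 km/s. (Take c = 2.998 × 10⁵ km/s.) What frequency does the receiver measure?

β = v/c = 37200/299800 = 0.1241.
Relativistic Doppler for frequency: f' = f₀ · √((1 + β)/(1 − β)).
f' = 2536.8 × √(1.1241/0.8759) = 2536.8 × 1.13284 ≈ 2873.8 MHz.

2873.8 MHz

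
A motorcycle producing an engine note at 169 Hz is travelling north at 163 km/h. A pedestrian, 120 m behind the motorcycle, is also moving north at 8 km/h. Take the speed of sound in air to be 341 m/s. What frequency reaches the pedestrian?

163 km/h = 45.28 m/s; 8 km/h = 2.222 m/s.
The pedestrian is behind, so the motorcycle is moving away from it while the pedestrian is moving toward the motorcycle.
Both move, so f' = f · (v + v_o)/(v + v_s).
f' = 169 × (341 + 2.222)/(341 + 45.28) = 169 × 343.22/386.28 ≈ 150 Hz.

150 Hz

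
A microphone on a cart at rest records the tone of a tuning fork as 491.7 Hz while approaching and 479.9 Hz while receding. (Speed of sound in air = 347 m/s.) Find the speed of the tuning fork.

4.2 m/s

f₁/f₂ = (v + v_s)/(v − v_s), so v_s = v · (f₁ − f₂)/(f₁ + f₂).
v_s = 347 × (491.7 − 479.9)/(491.7 + 479.9) = 347 × 11.8/971.6 ≈ 4.2 m/s.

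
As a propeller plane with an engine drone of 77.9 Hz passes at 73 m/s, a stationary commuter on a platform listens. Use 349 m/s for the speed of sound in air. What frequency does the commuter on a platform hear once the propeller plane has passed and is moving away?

Receding: f₂ = f · v/(v + v_s) = 77.9 × 349/422 ≈ 64 Hz.

64 Hz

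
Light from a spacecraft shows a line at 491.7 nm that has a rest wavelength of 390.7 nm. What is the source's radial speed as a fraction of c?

0.226

λ'/λ₀ = 1.2585 > 1 (redshift), so the source is receding.
λ'/λ₀ = √((1 + β)/(1 − β)) for a receding source ⇒ β = (r² − 1)/(r² + 1) with r = λ'/λ₀.
β = (1.5838 − 1)/(1.5838 + 1) ≈ 0.226.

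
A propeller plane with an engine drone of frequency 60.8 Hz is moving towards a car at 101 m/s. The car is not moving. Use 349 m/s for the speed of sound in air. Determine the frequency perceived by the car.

Moving source, stationary observer: f' = f · v/(v − v_s) since the source is approaching.
f' = 60.8 × 349/(349 − 101) = 60.8 × 349/248 ≈ 86 Hz.

86 Hz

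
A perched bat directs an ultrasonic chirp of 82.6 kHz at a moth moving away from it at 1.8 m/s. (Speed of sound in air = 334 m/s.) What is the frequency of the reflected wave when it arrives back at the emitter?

The moth first receives the wave as a moving observer: f₁ = f₀ · (v − u)/v = 82.6 × (334 − 1.8)/334 ≈ 82.2 kHz.
The reflection then acts as a moving source: f₂ = f₁ · v/(v + u) ≈ 81.7 kHz.

81.7 kHz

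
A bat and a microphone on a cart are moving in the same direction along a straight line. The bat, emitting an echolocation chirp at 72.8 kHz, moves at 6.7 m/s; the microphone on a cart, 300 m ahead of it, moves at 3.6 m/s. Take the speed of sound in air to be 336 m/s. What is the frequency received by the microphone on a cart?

73.5 kHz

The microphone on a cart is ahead, so the bat is moving toward it while the microphone on a cart is moving away from the bat.
With source approaching and observer receding, f' = f · (v − v_o)/(v − v_s).
f' = 72.8 × (336 − 3.6)/(336 − 6.7) = 72.8 × 332.4/329.3 ≈ 73.5 kHz.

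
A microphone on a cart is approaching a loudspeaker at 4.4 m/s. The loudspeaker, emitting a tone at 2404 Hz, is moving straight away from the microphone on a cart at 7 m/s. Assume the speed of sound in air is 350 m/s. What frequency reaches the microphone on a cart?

2386 Hz

Both move, so f' = f · (v + v_o)/(v + v_s).
f' = 2404 × (350 + 4.4)/(350 + 7) = 2404 × 354.4/357 ≈ 2386 Hz.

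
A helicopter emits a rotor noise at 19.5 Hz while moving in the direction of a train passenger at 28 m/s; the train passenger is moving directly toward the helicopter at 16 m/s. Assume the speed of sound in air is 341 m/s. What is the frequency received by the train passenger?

22.2 Hz

Both move, so f' = f · (v + v_o)/(v − v_s).
f' = 19.5 × (341 + 16)/(341 − 28) = 19.5 × 357/313 ≈ 22.2 Hz.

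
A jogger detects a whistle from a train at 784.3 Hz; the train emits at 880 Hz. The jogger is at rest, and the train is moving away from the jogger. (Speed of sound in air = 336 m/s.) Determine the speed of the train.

f' = f · v/(v + v_s) ⇒ v_s = v · |1 − f/f'|.
v_s = 336 × |1 − 880/784.3| = 336 × 0.122 ≈ 41 m/s.

41 m/s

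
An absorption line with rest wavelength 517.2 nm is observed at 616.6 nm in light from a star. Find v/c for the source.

λ'/λ₀ = 1.1922 > 1 (redshift), so the source is receding.
λ'/λ₀ = √((1 + β)/(1 − β)) for a receding source ⇒ β = (r² − 1)/(r² + 1) with r = λ'/λ₀.
β = (1.4213 − 1)/(1.4213 + 1) ≈ 0.174.

0.174c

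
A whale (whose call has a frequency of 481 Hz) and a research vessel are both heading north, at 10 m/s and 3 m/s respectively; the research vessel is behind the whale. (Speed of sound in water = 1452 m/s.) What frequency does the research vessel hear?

The research vessel is behind, so the whale is moving away from it while the research vessel is moving toward the whale.
With source receding and observer approaching, f' = f · (v + v_o)/(v + v_s).
f' = 481 × (1452 + 3)/(1452 + 10) = 481 × 1455/1462 ≈ 479 Hz.

479 Hz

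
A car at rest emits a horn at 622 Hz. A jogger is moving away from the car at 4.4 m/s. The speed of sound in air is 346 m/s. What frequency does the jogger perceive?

614 Hz

Moving observer, stationary source: f' = f · (v − v_o)/v.
f' = 622 × (346 − 4.4)/346 = 622 × 341.6/346 ≈ 614 Hz.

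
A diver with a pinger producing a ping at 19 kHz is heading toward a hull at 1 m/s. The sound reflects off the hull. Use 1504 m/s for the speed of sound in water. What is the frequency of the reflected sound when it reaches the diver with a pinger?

The hull receives the sound from a moving source: f₁ = f₀ · v/(v − v_e) = 19 × 1504/1503 ≈ 19.01 kHz.
On the return leg the diver with a pinger is a moving observer: f₂ = f₁ · (v + v_e)/v = 19.01 × 1505/1504 ≈ 19.03 kHz.

19.03 kHz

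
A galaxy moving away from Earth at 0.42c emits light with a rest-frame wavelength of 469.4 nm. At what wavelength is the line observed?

734.5 nm

Relativistic Doppler for wavelength: λ' = λ₀ · √((1 + β)/(1 − β)).
λ' = 469.4 × √(1.4200/0.5800) = 469.4 × 1.56470 ≈ 734.5 nm.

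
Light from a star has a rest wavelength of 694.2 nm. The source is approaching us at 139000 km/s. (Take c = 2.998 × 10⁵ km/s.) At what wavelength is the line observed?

β = v/c = 139000/299800 = 0.4636.
Relativistic Doppler for wavelength: λ' = λ₀ · √((1 − β)/(1 + β)).
λ' = 694.2 × √(0.5364/1.4636) = 694.2 × 0.60535 ≈ 420.2 nm.

420.2 nm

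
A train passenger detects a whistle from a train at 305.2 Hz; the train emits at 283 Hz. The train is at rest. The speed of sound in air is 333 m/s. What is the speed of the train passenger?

26 m/s

f' > f, so the train passenger is approaching.
f' = f · (v + v_o)/v ⇒ v_o = v · |f'/f − 1|.
v_o = 333 × |305.2/283 − 1| = 333 × 0.07845 ≈ 26 m/s.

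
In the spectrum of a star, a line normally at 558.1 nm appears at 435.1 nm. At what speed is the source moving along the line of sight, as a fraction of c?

λ'/λ₀ = 0.7796 < 1 (blueshift), so the source is approaching.
λ'/λ₀ = √((1 − β)/(1 + β)) for an approaching source ⇒ β = (1 − r²)/(1 + r²) with r = λ'/λ₀.
β = (1 − 0.6078)/(1 + 0.6078) ≈ 0.244.

0.244c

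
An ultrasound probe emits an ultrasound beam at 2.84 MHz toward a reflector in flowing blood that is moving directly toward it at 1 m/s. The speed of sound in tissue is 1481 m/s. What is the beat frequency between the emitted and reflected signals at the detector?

3838 Hz

The reflector in flowing blood first receives the wave as a moving observer: f₁ = f₀ · (v + u)/v = 2.84 × (1481 + 1)/1481 ≈ 2.84192 MHz.
The reflection then acts as a moving source: f₂ = f₁ · v/(v − u) ≈ 2.84384 MHz.
Beat frequency (with f₀ = 2840000 Hz): |f₂ − f₀| = 2u·f₀/(v − u) = 2 × 1 × 2840000/1480 ≈ 3838 Hz.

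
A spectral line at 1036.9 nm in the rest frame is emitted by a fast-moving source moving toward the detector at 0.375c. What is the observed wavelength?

699.1 nm

Relativistic Doppler for wavelength: λ' = λ₀ · √((1 − β)/(1 + β)).
λ' = 1036.9 × √(0.6250/1.3750) = 1036.9 × 0.67420 ≈ 699.1 nm.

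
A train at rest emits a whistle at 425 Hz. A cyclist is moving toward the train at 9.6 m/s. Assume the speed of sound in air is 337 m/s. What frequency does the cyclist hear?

437 Hz

Moving observer, stationary source: f' = f · (v + v_o)/v.
f' = 425 × (337 + 9.6)/337 = 425 × 346.6/337 ≈ 437 Hz.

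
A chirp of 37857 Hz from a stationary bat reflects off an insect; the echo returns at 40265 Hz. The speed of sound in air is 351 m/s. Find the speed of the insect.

Double Doppler shift off a moving reflector: f₂ = f₀ · (v + u)/(v − u) (u > 0 toward emitter).
Rearranging, u = v · (f₂ − f₀)/(f₂ + f₀) = 351 × 2408/78122 ≈ 10.8 m/s.
So the insect is moving at 10.8 m/s toward the emitter.

10.8 m/s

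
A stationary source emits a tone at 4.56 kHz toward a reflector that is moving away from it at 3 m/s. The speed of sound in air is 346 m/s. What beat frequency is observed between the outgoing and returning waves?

At the reflector (a moving observer), f₁ = f₀ · (v − u)/v = 4.56 × 343/346 ≈ 4.5205 kHz.
The reflection then acts as a moving source: f₂ = f₁ · v/(v + u) ≈ 4.4816 kHz.
Equivalently f₂ = f₀ · (v − u)/(v + u).
Beat frequency (with f₀ = 4560 Hz): |f₂ − f₀| = 2u·f₀/(v + u) = 2 × 3 × 4560/349 ≈ 78 Hz.

78 Hz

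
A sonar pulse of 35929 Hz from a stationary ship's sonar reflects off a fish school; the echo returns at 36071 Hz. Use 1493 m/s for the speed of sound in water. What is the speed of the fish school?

Double Doppler shift off a moving reflector: f₂ = f₀ · (v + u)/(v − u) (u > 0 toward emitter).
Rearranging, u = v · (f₂ − f₀)/(f₂ + f₀) = 1493 × 142/72000 ≈ 2.94 m/s.
So the fish school is moving at 2.94 m/s toward the emitter.

2.94 m/s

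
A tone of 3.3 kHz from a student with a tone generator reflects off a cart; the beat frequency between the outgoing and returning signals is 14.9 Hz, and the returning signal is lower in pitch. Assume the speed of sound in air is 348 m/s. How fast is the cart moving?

0.79 m/s

Double Doppler shift off a moving reflector: f₂ = f₀ · (v + u)/(v − u) (u > 0 toward emitter).
Returning signal is lower, so f₂ = f₀ − Δf = 3300 − 14.9 = 3285.1 Hz.
Rearranging, u = v · (f₂ − f₀)/(f₂ + f₀) = 348 × -14.9/6585.1 ≈ -0.79 m/s.
So the cart is moving at 0.79 m/s away from the emitter.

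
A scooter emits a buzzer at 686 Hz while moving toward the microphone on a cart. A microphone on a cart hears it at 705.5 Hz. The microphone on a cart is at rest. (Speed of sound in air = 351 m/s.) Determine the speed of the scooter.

f' = f · v/(v − v_s) ⇒ v_s = v · |1 − f/f'|.
v_s = 351 × |1 − 686/705.5| = 351 × 0.02764 ≈ 9.7 m/s.

9.7 m/s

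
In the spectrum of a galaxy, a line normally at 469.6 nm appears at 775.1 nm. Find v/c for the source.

λ'/λ₀ = 1.6506 > 1 (redshift), so the source is receding.
λ'/λ₀ = √((1 + β)/(1 − β)) for a receding source ⇒ β = (r² − 1)/(r² + 1) with r = λ'/λ₀.
β = (2.7243 − 1)/(2.7243 + 1) ≈ 0.463.

0.463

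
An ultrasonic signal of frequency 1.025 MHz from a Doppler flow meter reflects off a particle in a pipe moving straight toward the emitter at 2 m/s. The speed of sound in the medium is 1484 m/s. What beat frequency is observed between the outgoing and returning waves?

At the particle in a pipe (a moving observer), f₁ = f₀ · (v + u)/v = 1.025 × 1486/1484 ≈ 1.02638 MHz.
On reflection it acts as a source moving toward the stationary detector: f₂ = f₁ · v/(v − u) = 1.02638 × 1484/1482 ≈ 1.02777 MHz.
Beat frequency (with f₀ = 1025000 Hz): |f₂ − f₀| = 2u·f₀/(v − u) = 2 × 2 × 1025000/1482 ≈ 2767 Hz.

2767 Hz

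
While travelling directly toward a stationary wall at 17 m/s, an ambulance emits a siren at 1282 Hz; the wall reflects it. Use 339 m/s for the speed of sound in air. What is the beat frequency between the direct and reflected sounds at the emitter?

The wall receives the sound from a moving source: f₁ = f₀ · v/(v − v_e) = 1282 × 339/322 ≈ 1349.7 Hz.
On the return leg the ambulance is a moving observer: f₂ = f₁ · (v + v_e)/v = 1349.7 × 356/339 ≈ 1417.4 Hz.
Beat against the emitted tone: |f₂ − f₀| = 2v_e·f₀/(v − v_e) = 2 × 17 × 1282/322 ≈ 135 Hz.

135 Hz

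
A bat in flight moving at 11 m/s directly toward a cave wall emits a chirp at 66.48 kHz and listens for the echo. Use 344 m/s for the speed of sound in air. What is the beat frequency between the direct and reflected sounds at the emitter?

4392 Hz

The cave wall receives the sound from a moving source: f₁ = f₀ · v/(v − v_e) = 66.48 × 344/333 ≈ 68.68 kHz.
On the return leg the bat in flight is a moving observer: f₂ = f₁ · (v + v_e)/v = 68.68 × 355/344 ≈ 70.87 kHz.
Beat against the emitted tone (with f₀ = 66480 Hz): |f₂ − f₀| = 2v_e·f₀/(v − v_e) = 2 × 11 × 66480/333 ≈ 4392 Hz.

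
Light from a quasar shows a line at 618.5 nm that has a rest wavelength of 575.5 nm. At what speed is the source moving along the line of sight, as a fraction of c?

λ'/λ₀ = 1.0747 > 1 (redshift), so the source is receding.
λ'/λ₀ = √((1 + β)/(1 − β)) for a receding source ⇒ β = (r² − 1)/(r² + 1) with r = λ'/λ₀.
β = (1.1550 − 1)/(1.1550 + 1) ≈ 0.072.

0.072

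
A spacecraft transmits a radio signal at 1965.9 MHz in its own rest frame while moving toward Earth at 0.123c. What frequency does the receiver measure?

2224.6 MHz

Relativistic Doppler for frequency: f' = f₀ · √((1 + β)/(1 − β)).
f' = 1965.9 × √(1.1230/0.8770) = 1965.9 × 1.13159 ≈ 2224.6 MHz.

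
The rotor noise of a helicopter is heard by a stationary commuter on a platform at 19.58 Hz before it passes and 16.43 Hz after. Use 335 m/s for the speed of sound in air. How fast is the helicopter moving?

f₁/f₂ = (v + v_s)/(v − v_s), so v_s = v · (f₁ − f₂)/(f₁ + f₂).
v_s = 335 × (19.58 − 16.43)/(19.58 + 16.43) = 335 × 3.15/36.01 ≈ 29 m/s.

29 m/s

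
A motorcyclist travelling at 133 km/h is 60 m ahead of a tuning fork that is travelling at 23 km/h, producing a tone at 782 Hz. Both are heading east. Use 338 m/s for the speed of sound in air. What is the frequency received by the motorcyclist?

710 Hz

23 km/h = 6.389 m/s; 133 km/h = 36.94 m/s.
The motorcyclist is ahead, so the tuning fork is moving toward it while the motorcyclist is moving away from the tuning fork.
General Doppler shift: f' = f · (v − v_o)/(v − v_s).
f' = 782 × (338 − 36.94)/(338 − 6.389) = 782 × 301.06/331.61 ≈ 710 Hz.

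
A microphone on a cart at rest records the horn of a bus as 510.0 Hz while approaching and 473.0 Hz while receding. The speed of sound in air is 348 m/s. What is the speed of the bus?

13.1 m/s

f₁/f₂ = (v + v_s)/(v − v_s), so v_s = v · (f₁ − f₂)/(f₁ + f₂).
v_s = 348 × (510.0 − 473.0)/(510.0 + 473.0) = 348 × 37.0/983.0 ≈ 13.1 m/s.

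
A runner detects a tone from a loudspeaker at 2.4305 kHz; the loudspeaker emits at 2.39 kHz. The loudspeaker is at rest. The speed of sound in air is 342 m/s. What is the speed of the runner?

5.8 m/s

f' > f, so the runner is approaching.
f' = f · (v + v_o)/v ⇒ v_o = v · |f'/f − 1|.
v_o = 342 × |2.4305/2.39 − 1| = 342 × 0.01695 ≈ 5.8 m/s.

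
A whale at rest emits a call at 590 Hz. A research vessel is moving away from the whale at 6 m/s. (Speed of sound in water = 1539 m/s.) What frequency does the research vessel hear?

588 Hz

Moving observer, stationary source: f' = f · (v − v_o)/v.
f' = 590 × (1539 − 6)/1539 = 590 × 1533/1539 ≈ 588 Hz.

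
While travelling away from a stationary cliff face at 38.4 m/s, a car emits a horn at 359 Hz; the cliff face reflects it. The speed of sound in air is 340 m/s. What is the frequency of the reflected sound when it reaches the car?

The cliff face receives the sound from a moving source: f₁ = f₀ · v/(v + v_e) = 359 × 340/378.4 ≈ 323 Hz.
On the return leg the car is a moving observer: f₂ = f₁ · (v − v_e)/v = 323 × 301.6/340 ≈ 286 Hz.
Equivalently f₂ = f₀ · (v − v_e)/(v + v_e).

286 Hz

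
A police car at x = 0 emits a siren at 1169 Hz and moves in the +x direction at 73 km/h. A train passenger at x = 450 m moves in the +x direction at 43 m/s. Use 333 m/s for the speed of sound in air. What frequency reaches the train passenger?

73 km/h = 20.28 m/s.
The observer lies on the +x side, so the source is heading toward the observer and the observer is heading away from the source.
General Doppler shift: f' = f · (v − v_o)/(v − v_s).
f' = 1169 × (333 − 43)/(333 − 20.28) = 1169 × 290/312.72 ≈ 1084 Hz.

1084 Hz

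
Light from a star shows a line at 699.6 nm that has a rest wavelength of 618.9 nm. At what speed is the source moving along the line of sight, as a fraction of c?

0.122c

λ'/λ₀ = 1.1304 > 1 (redshift), so the source is receding.
λ'/λ₀ = √((1 + β)/(1 − β)) for a receding source ⇒ β = (r² − 1)/(r² + 1) with r = λ'/λ₀.
β = (1.2778 − 1)/(1.2778 + 1) ≈ 0.122.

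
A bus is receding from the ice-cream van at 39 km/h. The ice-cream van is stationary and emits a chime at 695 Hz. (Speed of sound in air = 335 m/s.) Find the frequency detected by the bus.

39 km/h = 10.83 m/s.
Moving observer, stationary source: f' = f · (v − v_o)/v.
f' = 695 × (335 − 10.83)/335 = 695 × 324.17/335 ≈ 673 Hz.

673 Hz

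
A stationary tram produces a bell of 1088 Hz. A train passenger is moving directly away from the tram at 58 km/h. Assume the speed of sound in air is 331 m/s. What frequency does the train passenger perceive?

58 km/h = 16.11 m/s.
Only the observer moves, away from the source, so f' = f · (v − v_o)/v.
f' = 1088 × (331 − 16.11)/331 = 1088 × 314.89/331 ≈ 1035 Hz.

1035 Hz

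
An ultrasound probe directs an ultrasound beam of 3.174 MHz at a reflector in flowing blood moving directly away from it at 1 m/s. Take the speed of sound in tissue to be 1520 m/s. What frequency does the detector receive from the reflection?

The reflector in flowing blood first receives the wave as a moving observer: f₁ = f₀ · (v − u)/v = 3.174 × (1520 − 1)/1520 ≈ 3.172 MHz.
On reflection it acts as a source moving away from the stationary detector: f₂ = f₁ · v/(v + u) = 3.172 × 1520/1521 ≈ 3.170 MHz.

3.170 MHz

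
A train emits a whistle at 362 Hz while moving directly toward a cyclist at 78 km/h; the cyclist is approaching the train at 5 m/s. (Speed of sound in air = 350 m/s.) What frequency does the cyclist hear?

78 km/h = 21.67 m/s.
Both move, so f' = f · (v + v_o)/(v − v_s).
f' = 362 × (350 + 5)/(350 − 21.67) = 362 × 355/328.33 ≈ 391 Hz.

391 Hz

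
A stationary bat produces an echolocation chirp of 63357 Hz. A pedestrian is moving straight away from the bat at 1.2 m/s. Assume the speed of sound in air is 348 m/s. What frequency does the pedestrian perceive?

Only the observer moves, away from the source, so f' = f · (v − v_o)/v.
f' = 63357 × (348 − 1.2)/348 = 63357 × 346.8/348 ≈ 63139 Hz.

63139 Hz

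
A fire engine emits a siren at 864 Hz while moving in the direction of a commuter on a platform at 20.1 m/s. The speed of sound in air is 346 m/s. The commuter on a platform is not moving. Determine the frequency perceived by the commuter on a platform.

With the source moving toward a stationary observer, f' = f · v/(v − v_s).
f' = 864 × 346/(346 − 20.1) = 864 × 346/325.9 ≈ 917 Hz.

917 Hz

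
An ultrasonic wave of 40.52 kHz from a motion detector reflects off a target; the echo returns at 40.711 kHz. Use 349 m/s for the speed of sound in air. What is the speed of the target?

0.82 m/s

Double Doppler shift off a moving reflector: f₂ = f₀ · (v + u)/(v − u) (u > 0 toward emitter).
Rearranging, u = v · (f₂ − f₀)/(f₂ + f₀) = 349 × 0.191/81.231 ≈ 0.82 m/s.
So the target is moving at 0.82 m/s toward the emitter.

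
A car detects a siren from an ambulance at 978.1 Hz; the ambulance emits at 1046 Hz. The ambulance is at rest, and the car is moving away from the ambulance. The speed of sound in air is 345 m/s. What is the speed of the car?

f' = f · (v − v_o)/v ⇒ v_o = v · |f'/f − 1|.
v_o = 345 × |978.1/1046 − 1| = 345 × 0.06491 ≈ 22.4 m/s.

22.4 m/s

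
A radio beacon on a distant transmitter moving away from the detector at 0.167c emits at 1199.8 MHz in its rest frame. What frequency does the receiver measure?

Relativistic Doppler for frequency: f' = f₀ · √((1 − β)/(1 + β)).
f' = 1199.8 × √(0.8330/1.1670) = 1199.8 × 0.84486 ≈ 1013.7 MHz.

1013.7 MHz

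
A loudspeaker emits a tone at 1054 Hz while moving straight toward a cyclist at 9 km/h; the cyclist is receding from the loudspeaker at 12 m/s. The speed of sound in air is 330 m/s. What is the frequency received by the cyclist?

1023 Hz

9 km/h = 2.5 m/s.
With source approaching and observer receding, f' = f · (v − v_o)/(v − v_s).
f' = 1054 × (330 − 12)/(330 − 2.5) = 1054 × 318/327.5 ≈ 1023 Hz.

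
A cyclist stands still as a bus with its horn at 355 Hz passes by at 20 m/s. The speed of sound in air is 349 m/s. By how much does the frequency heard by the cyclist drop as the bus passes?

Approaching: f₁ = f · v/(v − v_s) = 355 × 349/329 ≈ 376.6 Hz.
Receding: f₂ = f · v/(v + v_s) = 355 × 349/369 ≈ 335.8 Hz.
Drop: f₁ − f₂ = 2f·v·v_s/(v² − v_s²) = 2 × 355 × 349 × 20/(349² − 20²) ≈ 40.8 Hz.

40.8 Hz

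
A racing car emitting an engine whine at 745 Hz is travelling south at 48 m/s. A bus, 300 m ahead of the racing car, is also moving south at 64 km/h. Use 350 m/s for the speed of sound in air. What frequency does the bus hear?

64 km/h = 17.78 m/s.
The bus is ahead, so the racing car is moving toward it while the bus is moving away from the racing car.
General Doppler shift: f' = f · (v − v_o)/(v − v_s).
f' = 745 × (350 − 17.78)/(350 − 48) = 745 × 332.22/302 ≈ 820 Hz.

820 Hz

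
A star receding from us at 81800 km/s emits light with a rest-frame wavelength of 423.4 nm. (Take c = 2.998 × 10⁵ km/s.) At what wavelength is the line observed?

560.2 nm

β = v/c = 81800/299800 = 0.2728.
Relativistic Doppler for wavelength: λ' = λ₀ · √((1 + β)/(1 − β)).
λ' = 423.4 × √(1.2728/0.7272) = 423.4 × 1.32305 ≈ 560.2 nm.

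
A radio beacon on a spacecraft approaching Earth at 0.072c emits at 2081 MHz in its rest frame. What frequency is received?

2236.6 MHz

Relativistic Doppler for frequency: f' = f₀ · √((1 + β)/(1 − β)).
f' = 2081 × √(1.0720/0.9280) = 2081 × 1.07479 ≈ 2236.6 MHz.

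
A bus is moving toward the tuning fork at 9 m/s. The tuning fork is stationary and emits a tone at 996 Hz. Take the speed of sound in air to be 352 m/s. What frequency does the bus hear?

1021 Hz

Only the observer moves, toward the source, so f' = f · (v + v_o)/v.
f' = 996 × (352 + 9)/352 = 996 × 361/352 ≈ 1021 Hz.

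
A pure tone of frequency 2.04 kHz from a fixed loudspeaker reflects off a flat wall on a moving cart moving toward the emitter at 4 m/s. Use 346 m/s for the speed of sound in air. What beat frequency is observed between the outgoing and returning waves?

47.7 Hz

The flat wall on a moving cart first receives the wave as a moving observer: f₁ = f₀ · (v + u)/v = 2.04 × (346 + 4)/346 ≈ 2.0636 kHz.
On reflection it acts as a source moving toward the stationary detector: f₂ = f₁ · v/(v − u) = 2.0636 × 346/342 ≈ 2.0877 kHz.
Equivalently f₂ = f₀ · (v + u)/(v − u).
Beat frequency (with f₀ = 2040 Hz): |f₂ − f₀| = 2u·f₀/(v − u) = 2 × 4 × 2040/342 ≈ 47.7 Hz.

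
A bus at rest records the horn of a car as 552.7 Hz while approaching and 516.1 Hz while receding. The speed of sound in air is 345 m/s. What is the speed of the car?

f₁/f₂ = (v + v_s)/(v − v_s), so v_s = v · (f₁ − f₂)/(f₁ + f₂).
v_s = 345 × (552.7 − 516.1)/(552.7 + 516.1) = 345 × 36.6/1068.8 ≈ 11.8 m/s.

11.8 m/s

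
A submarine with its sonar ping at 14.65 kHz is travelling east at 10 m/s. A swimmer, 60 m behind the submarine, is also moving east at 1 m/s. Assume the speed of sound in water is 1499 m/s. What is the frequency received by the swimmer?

The swimmer is behind, so the submarine is moving away from it while the swimmer is moving toward the submarine.
General Doppler shift: f' = f · (v + v_o)/(v + v_s).
f' = 14.65 × (1499 + 1)/(1499 + 10) = 14.65 × 1500/1509 ≈ 14.56 kHz.

14.56 kHz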